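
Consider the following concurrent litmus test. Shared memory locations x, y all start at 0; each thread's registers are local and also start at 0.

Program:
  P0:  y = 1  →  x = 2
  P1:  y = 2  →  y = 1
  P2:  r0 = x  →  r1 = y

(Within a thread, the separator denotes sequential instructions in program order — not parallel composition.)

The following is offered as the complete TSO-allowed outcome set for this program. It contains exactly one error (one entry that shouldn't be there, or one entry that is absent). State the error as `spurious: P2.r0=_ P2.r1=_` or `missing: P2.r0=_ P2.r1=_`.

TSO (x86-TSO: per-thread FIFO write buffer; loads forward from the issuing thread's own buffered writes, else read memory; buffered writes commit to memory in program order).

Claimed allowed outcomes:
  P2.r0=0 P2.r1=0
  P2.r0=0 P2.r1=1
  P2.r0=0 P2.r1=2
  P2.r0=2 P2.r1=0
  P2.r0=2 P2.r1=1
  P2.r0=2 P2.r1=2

spurious: P2.r0=2 P2.r1=0

outcome vector order: (P2.r0,P2.r1)
[TSO] allowed = {00 01 02 21 22}
claimed∖TSO = {20}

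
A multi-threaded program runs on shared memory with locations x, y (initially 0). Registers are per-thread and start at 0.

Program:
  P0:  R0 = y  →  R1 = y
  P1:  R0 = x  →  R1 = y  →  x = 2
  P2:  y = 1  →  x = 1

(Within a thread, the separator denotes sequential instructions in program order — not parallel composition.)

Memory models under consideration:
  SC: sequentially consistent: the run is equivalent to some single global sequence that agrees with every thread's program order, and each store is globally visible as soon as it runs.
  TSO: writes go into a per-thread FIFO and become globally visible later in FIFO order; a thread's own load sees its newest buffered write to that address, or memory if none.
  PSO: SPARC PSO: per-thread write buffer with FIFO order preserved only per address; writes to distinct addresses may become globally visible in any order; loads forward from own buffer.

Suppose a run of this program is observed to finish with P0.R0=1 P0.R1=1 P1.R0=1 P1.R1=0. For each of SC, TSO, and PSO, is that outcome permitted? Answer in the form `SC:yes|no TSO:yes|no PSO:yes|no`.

outcome vector order: (P0.R0,P0.R1,P1.R0,P1.R1)
[SC] allowed = {<0 0 0 0> <0 0 0 1> <0 0 1 1> <0 1 0 0> <0 1 0 1> <0 1 1 1> <1 1 0 0> <1 1 0 1> <1 1 1 1>}
[TSO] allowed = {<0 0 0 0> <0 0 0 1> <0 0 1 1> <0 1 0 0> <0 1 0 1> <0 1 1 1> <1 1 0 0> <1 1 0 1> <1 1 1 1>}
[PSO] allowed = {<0 0 0 0> <0 0 0 1> <0 0 1 0> <0 0 1 1> <0 1 0 0> <0 1 0 1> <0 1 1 0> <0 1 1 1> <1 1 0 0> <1 1 0 1> <1 1 1 0> <1 1 1 1>}
target <1 1 1 0> ∈ {PSO}

SC:no TSO:no PSO:yes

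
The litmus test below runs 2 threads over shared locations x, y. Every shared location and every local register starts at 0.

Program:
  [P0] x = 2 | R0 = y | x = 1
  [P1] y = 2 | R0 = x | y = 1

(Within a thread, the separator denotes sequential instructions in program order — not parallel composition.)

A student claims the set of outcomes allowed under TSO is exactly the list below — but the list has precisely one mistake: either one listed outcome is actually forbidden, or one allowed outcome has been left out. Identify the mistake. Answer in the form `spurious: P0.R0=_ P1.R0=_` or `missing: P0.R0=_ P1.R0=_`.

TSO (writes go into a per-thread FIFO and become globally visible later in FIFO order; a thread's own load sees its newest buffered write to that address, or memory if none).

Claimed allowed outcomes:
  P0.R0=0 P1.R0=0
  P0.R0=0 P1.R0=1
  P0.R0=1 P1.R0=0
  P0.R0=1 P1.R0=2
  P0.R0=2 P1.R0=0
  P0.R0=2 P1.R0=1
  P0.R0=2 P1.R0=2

missing: P0.R0=0 P1.R0=2

outcome vector order: (P0.R0,P1.R0)
TSO (8): 00, 01, 02, 10, 12, 20, 21, 22
TSO∖claimed = {02}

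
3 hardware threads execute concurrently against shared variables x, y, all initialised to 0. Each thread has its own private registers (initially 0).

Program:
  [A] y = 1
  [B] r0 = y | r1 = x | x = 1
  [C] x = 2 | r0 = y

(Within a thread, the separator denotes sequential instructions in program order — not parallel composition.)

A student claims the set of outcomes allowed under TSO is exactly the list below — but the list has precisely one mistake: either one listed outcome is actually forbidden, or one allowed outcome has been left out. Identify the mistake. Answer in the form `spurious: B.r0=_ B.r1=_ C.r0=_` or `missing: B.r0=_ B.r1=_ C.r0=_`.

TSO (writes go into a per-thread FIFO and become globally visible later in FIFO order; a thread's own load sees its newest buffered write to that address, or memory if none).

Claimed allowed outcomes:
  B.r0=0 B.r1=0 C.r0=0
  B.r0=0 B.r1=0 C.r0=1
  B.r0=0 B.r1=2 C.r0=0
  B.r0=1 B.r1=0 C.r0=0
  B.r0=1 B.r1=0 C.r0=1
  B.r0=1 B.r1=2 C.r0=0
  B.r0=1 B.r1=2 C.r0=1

outcome vector order: (B.r0,B.r1,C.r0)
TSO (8): <0 0 0>; <0 0 1>; <0 2 0>; <0 2 1>; <1 0 0>; <1 0 1>; <1 2 0>; <1 2 1>
TSO∖claimed = {<0 2 1>}

missing: B.r0=0 B.r1=2 C.r0=1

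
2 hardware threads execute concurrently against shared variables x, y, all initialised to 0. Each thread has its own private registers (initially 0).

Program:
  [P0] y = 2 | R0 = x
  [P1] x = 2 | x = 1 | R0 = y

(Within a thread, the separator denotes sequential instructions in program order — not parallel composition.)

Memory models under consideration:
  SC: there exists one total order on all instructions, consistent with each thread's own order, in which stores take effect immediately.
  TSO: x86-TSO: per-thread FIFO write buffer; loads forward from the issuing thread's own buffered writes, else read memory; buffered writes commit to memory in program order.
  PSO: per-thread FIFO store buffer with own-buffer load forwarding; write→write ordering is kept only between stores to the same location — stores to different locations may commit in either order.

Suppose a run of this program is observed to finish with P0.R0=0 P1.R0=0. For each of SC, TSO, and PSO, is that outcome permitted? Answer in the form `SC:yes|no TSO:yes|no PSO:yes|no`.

SC:no TSO:yes PSO:yes

outcome vector order: (P0.R0,P1.R0)
[SC] allowed = {02 10 12 22}
[TSO] allowed = {00 02 10 12 20 22}
[PSO] allowed = {00 02 10 12 20 22}
target 00 ∈ {TSO,PSO}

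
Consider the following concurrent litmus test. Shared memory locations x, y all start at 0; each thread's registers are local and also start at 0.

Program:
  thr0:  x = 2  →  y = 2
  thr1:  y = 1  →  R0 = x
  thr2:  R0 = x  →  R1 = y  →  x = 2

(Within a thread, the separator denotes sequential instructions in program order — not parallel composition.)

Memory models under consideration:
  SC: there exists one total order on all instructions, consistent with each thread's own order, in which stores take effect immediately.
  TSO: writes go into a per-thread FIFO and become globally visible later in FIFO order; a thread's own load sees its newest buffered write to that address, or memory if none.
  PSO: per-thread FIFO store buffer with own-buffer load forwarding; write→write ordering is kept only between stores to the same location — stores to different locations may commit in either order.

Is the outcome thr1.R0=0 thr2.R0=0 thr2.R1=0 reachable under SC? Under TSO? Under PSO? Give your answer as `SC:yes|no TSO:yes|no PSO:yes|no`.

SC:yes TSO:yes PSO:yes

outcome vector order: (thr1.R0,thr2.R0,thr2.R1)
SC (11): 0/0/0, 0/0/1, 0/0/2, 0/2/1, 0/2/2, 2/0/0, 2/0/1, 2/0/2, 2/2/0, 2/2/1, 2/2/2
TSO (12): 0/0/0, 0/0/1, 0/0/2, 0/2/0, 0/2/1, 0/2/2, 2/0/0, 2/0/1, 2/0/2, 2/2/0, 2/2/1, 2/2/2
PSO (12): 0/0/0, 0/0/1, 0/0/2, 0/2/0, 0/2/1, 0/2/2, 2/0/0, 2/0/1, 2/0/2, 2/2/0, 2/2/1, 2/2/2
target 0/0/0 ∈ {SC,TSO,PSO}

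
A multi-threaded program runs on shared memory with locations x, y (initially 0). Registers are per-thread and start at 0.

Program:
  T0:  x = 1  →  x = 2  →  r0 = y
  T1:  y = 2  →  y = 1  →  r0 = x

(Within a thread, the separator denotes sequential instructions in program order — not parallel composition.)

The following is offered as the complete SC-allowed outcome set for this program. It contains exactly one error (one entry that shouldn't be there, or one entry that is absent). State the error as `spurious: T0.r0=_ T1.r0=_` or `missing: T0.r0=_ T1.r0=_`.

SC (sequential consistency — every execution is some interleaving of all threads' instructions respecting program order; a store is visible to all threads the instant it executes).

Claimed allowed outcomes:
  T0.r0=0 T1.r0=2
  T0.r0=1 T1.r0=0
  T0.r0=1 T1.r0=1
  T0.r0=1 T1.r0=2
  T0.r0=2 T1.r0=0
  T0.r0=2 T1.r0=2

outcome vector order: (T0.r0,T1.r0)
[SC] allowed = {0/2 1/0 1/1 1/2 2/2}
claimed∖SC = {2/0}

spurious: T0.r0=2 T1.r0=0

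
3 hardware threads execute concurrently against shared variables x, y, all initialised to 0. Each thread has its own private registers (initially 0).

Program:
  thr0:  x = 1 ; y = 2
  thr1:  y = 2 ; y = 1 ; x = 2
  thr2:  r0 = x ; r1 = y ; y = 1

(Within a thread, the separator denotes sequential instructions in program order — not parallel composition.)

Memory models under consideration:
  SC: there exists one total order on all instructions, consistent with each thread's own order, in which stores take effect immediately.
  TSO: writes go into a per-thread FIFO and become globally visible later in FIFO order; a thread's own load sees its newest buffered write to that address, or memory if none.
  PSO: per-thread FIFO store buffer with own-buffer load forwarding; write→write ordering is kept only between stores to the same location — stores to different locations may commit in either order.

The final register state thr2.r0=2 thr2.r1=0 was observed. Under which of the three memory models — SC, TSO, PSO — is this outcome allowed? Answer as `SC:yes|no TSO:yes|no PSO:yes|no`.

outcome vector order: (thr2.r0,thr2.r1)
[SC] allowed = {0/0; 0/1; 0/2; 1/0; 1/1; 1/2; 2/1; 2/2}
[TSO] allowed = {0/0; 0/1; 0/2; 1/0; 1/1; 1/2; 2/1; 2/2}
[PSO] allowed = {0/0; 0/1; 0/2; 1/0; 1/1; 1/2; 2/0; 2/1; 2/2}
target 2/0 ∈ {PSO}

SC:no TSO:no PSO:yes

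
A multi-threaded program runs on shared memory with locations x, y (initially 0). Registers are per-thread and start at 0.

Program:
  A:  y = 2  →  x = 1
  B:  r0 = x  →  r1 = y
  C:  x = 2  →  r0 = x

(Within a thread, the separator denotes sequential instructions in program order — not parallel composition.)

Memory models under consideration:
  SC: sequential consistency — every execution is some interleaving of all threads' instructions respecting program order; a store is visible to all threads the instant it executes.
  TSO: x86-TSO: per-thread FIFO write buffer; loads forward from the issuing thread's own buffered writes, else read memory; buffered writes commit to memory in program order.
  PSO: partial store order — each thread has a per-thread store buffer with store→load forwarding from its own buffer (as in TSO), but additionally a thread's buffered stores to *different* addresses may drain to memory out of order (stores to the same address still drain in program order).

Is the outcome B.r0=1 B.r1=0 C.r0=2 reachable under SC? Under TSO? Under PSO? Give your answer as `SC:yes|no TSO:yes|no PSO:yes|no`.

SC:no TSO:no PSO:yes

outcome vector order: (B.r0,B.r1,C.r0)
under SC → <0 0 1>, <0 0 2>, <0 2 1>, <0 2 2>, <1 2 1>, <1 2 2>, <2 0 1>, <2 0 2>, <2 2 1>, <2 2 2>
under TSO → <0 0 1>, <0 0 2>, <0 2 1>, <0 2 2>, <1 2 1>, <1 2 2>, <2 0 1>, <2 0 2>, <2 2 1>, <2 2 2>
under PSO → <0 0 1>, <0 0 2>, <0 2 1>, <0 2 2>, <1 0 1>, <1 0 2>, <1 2 1>, <1 2 2>, <2 0 1>, <2 0 2>, <2 2 1>, <2 2 2>
target <1 0 2> ∈ {PSO}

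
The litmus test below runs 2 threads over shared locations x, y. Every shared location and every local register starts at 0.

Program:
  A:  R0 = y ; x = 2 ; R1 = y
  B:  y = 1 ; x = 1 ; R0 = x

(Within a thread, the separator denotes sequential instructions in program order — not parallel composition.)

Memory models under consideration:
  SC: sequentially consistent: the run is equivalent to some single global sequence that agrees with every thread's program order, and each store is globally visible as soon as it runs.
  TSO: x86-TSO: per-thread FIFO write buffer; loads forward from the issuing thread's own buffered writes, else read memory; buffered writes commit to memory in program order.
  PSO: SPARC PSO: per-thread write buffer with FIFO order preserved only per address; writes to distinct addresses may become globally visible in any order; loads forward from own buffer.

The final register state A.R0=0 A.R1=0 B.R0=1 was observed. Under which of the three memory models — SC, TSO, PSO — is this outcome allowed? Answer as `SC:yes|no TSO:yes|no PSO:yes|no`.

SC:yes TSO:yes PSO:yes

outcome vector order: (A.R0,A.R1,B.R0)
SC: 5 outcomes — {(0,0,1) (0,1,1) (0,1,2) (1,1,1) (1,1,2)}
TSO: 6 outcomes — {(0,0,1) (0,0,2) (0,1,1) (0,1,2) (1,1,1) (1,1,2)}
PSO: 6 outcomes — {(0,0,1) (0,0,2) (0,1,1) (0,1,2) (1,1,1) (1,1,2)}
target (0,0,1) ∈ {SC,TSO,PSO}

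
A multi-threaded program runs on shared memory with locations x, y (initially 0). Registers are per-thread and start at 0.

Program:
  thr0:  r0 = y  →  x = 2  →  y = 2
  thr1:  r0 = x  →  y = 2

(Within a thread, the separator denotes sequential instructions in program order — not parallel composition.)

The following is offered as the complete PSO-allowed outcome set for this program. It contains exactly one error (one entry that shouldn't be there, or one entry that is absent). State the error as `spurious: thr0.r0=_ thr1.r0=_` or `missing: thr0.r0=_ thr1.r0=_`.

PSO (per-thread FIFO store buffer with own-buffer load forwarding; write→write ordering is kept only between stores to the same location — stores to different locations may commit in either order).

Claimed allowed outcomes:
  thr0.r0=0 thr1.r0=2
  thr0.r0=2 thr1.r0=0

missing: thr0.r0=0 thr1.r0=0

outcome vector order: (thr0.r0,thr1.r0)
under PSO → (0,0) (0,2) (2,0)
PSO∖claimed = {(0,0)}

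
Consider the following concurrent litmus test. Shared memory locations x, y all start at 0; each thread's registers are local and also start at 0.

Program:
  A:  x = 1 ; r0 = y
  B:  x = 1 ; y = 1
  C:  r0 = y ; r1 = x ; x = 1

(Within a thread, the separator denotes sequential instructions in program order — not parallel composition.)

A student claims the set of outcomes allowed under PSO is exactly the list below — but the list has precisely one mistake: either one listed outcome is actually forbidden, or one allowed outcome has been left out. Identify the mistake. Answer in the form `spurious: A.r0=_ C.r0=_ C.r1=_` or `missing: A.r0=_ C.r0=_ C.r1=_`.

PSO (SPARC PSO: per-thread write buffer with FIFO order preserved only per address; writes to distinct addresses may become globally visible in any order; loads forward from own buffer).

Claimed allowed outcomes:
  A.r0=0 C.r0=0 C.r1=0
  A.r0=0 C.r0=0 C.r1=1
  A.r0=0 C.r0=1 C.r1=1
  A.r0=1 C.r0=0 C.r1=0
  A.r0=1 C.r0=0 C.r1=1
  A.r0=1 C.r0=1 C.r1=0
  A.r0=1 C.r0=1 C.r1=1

outcome vector order: (A.r0,C.r0,C.r1)
[PSO] allowed = {0/0/0, 0/0/1, 0/1/0, 0/1/1, 1/0/0, 1/0/1, 1/1/0, 1/1/1}
PSO∖claimed = {0/1/0}

missing: A.r0=0 C.r0=1 C.r1=0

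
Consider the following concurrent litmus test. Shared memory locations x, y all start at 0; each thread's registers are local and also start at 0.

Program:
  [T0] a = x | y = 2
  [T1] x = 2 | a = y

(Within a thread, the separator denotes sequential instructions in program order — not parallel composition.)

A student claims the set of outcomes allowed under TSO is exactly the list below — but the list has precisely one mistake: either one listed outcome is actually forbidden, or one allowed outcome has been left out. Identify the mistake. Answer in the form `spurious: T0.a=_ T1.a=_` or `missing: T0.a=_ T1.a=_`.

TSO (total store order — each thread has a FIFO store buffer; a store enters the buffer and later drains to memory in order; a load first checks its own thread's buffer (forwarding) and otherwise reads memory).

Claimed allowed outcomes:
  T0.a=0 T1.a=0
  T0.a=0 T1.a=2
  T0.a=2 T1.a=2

outcome vector order: (T0.a,T1.a)
TSO (4): (0,0) (0,2) (2,0) (2,2)
TSO∖claimed = {(2,0)}

missing: T0.a=2 T1.a=0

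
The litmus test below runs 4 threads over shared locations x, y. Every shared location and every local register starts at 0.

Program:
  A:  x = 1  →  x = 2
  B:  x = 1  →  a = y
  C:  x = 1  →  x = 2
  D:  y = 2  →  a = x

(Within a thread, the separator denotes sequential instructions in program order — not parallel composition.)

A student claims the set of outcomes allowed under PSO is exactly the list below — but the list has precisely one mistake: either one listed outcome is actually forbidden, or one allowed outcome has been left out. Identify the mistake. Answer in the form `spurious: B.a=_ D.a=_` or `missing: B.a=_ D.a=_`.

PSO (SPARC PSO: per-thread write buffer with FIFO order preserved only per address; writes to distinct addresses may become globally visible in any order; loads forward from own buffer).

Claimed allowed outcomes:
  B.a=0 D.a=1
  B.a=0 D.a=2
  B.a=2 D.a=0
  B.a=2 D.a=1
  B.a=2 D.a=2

outcome vector order: (B.a,D.a)
under PSO → 0/0, 0/1, 0/2, 2/0, 2/1, 2/2
PSO∖claimed = {0/0}

missing: B.a=0 D.a=0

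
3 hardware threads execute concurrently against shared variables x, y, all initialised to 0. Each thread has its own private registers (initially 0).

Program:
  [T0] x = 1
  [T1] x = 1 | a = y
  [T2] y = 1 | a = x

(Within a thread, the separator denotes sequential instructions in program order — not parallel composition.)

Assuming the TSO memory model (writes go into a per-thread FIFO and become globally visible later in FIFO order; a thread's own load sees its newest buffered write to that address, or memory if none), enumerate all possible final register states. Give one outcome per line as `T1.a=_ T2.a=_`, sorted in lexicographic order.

T1.a=0 T2.a=0
T1.a=0 T2.a=1
T1.a=1 T2.a=0
T1.a=1 T2.a=1

outcome vector order: (T1.a,T2.a)
|TSO outcomes| = 4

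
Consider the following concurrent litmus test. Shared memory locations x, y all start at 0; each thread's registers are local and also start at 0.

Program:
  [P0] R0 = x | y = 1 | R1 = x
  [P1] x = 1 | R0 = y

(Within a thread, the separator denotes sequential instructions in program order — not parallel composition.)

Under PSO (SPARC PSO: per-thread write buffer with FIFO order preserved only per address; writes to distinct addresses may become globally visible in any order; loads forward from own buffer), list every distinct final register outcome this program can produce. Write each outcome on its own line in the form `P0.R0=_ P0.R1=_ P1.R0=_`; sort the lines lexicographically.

outcome vector order: (P0.R0,P0.R1,P1.R0)
|PSO outcomes| = 6

P0.R0=0 P0.R1=0 P1.R0=0
P0.R0=0 P0.R1=0 P1.R0=1
P0.R0=0 P0.R1=1 P1.R0=0
P0.R0=0 P0.R1=1 P1.R0=1
P0.R0=1 P0.R1=1 P1.R0=0
P0.R0=1 P0.R1=1 P1.R0=1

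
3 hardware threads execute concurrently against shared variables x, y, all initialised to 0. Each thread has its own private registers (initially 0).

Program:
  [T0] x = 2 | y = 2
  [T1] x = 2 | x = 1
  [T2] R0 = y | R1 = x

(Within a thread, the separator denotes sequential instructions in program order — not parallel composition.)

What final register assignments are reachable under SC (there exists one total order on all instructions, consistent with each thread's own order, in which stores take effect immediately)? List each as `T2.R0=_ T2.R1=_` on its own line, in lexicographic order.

outcome vector order: (T2.R0,T2.R1)
|SC outcomes| = 5

T2.R0=0 T2.R1=0
T2.R0=0 T2.R1=1
T2.R0=0 T2.R1=2
T2.R0=2 T2.R1=1
T2.R0=2 T2.R1=2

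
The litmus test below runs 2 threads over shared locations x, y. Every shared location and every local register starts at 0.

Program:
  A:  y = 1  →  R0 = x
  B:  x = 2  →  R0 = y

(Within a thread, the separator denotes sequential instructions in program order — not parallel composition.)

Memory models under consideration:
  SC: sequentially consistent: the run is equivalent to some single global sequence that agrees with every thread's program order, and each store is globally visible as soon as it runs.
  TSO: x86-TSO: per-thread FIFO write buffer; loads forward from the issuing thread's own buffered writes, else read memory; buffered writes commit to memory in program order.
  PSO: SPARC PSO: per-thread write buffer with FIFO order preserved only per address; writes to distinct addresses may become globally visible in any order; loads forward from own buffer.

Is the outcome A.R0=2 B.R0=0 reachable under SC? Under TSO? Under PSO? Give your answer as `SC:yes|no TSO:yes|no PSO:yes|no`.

SC:yes TSO:yes PSO:yes

outcome vector order: (A.R0,B.R0)
under SC → 0/1; 2/0; 2/1
under TSO → 0/0; 0/1; 2/0; 2/1
under PSO → 0/0; 0/1; 2/0; 2/1
target 2/0 ∈ {SC,TSO,PSO}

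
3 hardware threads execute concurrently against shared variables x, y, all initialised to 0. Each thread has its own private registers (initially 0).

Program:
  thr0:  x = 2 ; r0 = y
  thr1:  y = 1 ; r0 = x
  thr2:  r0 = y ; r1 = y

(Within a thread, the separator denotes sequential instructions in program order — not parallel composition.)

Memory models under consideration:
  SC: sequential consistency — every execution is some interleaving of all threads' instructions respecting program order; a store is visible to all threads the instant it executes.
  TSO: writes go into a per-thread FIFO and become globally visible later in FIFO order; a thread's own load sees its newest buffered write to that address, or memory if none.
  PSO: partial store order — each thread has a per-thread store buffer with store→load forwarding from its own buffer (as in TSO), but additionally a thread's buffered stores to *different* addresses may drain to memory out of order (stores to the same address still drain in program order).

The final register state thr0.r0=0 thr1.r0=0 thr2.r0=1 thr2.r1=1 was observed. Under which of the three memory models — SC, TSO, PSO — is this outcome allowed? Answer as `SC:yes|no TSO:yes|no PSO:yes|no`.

SC:no TSO:yes PSO:yes

outcome vector order: (thr0.r0,thr1.r0,thr2.r0,thr2.r1)
SC (9): 0200, 0201, 0211, 1000, 1001, 1011, 1200, 1201, 1211
TSO (12): 0000, 0001, 0011, 0200, 0201, 0211, 1000, 1001, 1011, 1200, 1201, 1211
PSO (12): 0000, 0001, 0011, 0200, 0201, 0211, 1000, 1001, 1011, 1200, 1201, 1211
target 0011 ∈ {TSO,PSO}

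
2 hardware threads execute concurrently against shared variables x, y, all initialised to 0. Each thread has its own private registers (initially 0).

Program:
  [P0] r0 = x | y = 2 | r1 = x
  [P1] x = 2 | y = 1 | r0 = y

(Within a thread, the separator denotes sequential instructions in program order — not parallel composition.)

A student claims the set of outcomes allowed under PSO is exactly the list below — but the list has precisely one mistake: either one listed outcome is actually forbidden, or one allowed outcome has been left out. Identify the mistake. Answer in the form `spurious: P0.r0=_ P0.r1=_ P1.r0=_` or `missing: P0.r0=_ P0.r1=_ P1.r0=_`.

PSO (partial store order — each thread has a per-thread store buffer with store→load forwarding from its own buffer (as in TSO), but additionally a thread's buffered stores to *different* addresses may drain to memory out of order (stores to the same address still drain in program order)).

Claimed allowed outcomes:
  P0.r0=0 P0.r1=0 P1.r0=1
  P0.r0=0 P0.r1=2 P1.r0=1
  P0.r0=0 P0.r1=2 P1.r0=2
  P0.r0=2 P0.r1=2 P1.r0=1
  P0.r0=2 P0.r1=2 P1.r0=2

outcome vector order: (P0.r0,P0.r1,P1.r0)
PSO: 6 outcomes — {001, 002, 021, 022, 221, 222}
PSO∖claimed = {002}

missing: P0.r0=0 P0.r1=0 P1.r0=2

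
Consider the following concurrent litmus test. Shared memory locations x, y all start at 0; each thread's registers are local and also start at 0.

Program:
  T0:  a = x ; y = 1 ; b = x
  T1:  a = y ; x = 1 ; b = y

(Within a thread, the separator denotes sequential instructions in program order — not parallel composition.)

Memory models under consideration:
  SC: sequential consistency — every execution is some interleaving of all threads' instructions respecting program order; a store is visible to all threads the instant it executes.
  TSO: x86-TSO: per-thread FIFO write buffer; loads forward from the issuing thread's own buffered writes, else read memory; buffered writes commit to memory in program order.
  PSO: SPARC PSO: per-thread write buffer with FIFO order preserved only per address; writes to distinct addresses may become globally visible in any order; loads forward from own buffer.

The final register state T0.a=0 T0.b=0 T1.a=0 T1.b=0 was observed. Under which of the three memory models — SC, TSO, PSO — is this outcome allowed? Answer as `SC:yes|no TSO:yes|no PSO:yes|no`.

SC:no TSO:yes PSO:yes

outcome vector order: (T0.a,T0.b,T1.a,T1.b)
SC: 7 outcomes — {0/0/0/1, 0/0/1/1, 0/1/0/0, 0/1/0/1, 0/1/1/1, 1/1/0/0, 1/1/0/1}
TSO: 8 outcomes — {0/0/0/0, 0/0/0/1, 0/0/1/1, 0/1/0/0, 0/1/0/1, 0/1/1/1, 1/1/0/0, 1/1/0/1}
PSO: 8 outcomes — {0/0/0/0, 0/0/0/1, 0/0/1/1, 0/1/0/0, 0/1/0/1, 0/1/1/1, 1/1/0/0, 1/1/0/1}
target 0/0/0/0 ∈ {TSO,PSO}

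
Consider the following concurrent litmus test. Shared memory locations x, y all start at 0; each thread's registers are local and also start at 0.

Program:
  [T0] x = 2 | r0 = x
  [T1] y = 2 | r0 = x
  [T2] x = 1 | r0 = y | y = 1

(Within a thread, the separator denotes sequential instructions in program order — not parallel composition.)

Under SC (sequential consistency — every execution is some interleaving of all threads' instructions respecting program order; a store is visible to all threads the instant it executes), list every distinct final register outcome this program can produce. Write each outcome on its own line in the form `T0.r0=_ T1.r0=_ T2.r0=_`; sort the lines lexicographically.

outcome vector order: (T0.r0,T1.r0,T2.r0)
|SC outcomes| = 9

T0.r0=1 T1.r0=0 T2.r0=2
T0.r0=1 T1.r0=1 T2.r0=0
T0.r0=1 T1.r0=1 T2.r0=2
T0.r0=1 T1.r0=2 T2.r0=2
T0.r0=2 T1.r0=0 T2.r0=2
T0.r0=2 T1.r0=1 T2.r0=0
T0.r0=2 T1.r0=1 T2.r0=2
T0.r0=2 T1.r0=2 T2.r0=0
T0.r0=2 T1.r0=2 T2.r0=2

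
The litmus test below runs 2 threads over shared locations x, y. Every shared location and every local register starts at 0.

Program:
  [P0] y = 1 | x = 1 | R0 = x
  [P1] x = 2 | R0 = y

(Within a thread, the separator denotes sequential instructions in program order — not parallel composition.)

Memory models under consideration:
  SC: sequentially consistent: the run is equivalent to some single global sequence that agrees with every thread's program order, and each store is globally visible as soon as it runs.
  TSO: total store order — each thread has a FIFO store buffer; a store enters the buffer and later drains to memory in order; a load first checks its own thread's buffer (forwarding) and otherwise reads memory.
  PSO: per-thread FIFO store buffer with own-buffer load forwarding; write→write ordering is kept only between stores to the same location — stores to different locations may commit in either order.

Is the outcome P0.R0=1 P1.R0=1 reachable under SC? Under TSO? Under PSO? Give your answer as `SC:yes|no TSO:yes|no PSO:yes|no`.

outcome vector order: (P0.R0,P1.R0)
[SC] allowed = {(1,0), (1,1), (2,1)}
[TSO] allowed = {(1,0), (1,1), (2,0), (2,1)}
[PSO] allowed = {(1,0), (1,1), (2,0), (2,1)}
target (1,1) ∈ {SC,TSO,PSO}

SC:yes TSO:yes PSO:yes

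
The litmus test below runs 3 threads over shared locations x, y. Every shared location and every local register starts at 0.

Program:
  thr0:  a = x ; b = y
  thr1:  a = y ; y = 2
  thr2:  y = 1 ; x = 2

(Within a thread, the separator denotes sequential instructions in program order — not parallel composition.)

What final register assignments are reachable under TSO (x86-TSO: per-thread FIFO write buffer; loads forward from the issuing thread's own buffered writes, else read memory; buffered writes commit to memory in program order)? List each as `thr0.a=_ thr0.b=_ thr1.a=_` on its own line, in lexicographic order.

thr0.a=0 thr0.b=0 thr1.a=0
thr0.a=0 thr0.b=0 thr1.a=1
thr0.a=0 thr0.b=1 thr1.a=0
thr0.a=0 thr0.b=1 thr1.a=1
thr0.a=0 thr0.b=2 thr1.a=0
thr0.a=0 thr0.b=2 thr1.a=1
thr0.a=2 thr0.b=1 thr1.a=0
thr0.a=2 thr0.b=1 thr1.a=1
thr0.a=2 thr0.b=2 thr1.a=0
thr0.a=2 thr0.b=2 thr1.a=1

outcome vector order: (thr0.a,thr0.b,thr1.a)
|TSO outcomes| = 10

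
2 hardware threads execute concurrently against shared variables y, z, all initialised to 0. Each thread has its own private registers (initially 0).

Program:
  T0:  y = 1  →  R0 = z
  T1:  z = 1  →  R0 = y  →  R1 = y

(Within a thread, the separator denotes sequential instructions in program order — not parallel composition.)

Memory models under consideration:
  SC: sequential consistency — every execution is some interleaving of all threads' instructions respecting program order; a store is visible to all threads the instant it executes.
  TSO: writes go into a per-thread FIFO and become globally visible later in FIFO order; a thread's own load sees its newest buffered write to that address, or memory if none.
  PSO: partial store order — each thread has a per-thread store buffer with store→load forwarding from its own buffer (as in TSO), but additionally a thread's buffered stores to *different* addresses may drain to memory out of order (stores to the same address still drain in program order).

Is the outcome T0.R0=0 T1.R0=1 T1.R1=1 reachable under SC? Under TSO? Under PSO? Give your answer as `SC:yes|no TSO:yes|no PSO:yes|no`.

outcome vector order: (T0.R0,T1.R0,T1.R1)
SC (4): 011 100 101 111
TSO (6): 000 001 011 100 101 111
PSO (6): 000 001 011 100 101 111
target 011 ∈ {SC,TSO,PSO}

SC:yes TSO:yes PSO:yes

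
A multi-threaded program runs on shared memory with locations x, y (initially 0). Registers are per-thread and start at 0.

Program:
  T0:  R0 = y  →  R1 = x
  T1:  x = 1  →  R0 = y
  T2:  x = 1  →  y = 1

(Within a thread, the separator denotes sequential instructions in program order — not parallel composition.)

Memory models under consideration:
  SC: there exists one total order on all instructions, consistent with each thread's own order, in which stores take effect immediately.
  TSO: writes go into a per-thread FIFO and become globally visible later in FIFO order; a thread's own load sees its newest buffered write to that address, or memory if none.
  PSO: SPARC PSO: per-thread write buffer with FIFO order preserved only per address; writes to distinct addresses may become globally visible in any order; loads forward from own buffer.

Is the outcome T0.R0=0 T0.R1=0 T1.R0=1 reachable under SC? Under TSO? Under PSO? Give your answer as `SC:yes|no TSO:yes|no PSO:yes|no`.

outcome vector order: (T0.R0,T0.R1,T1.R0)
under SC → 000; 001; 010; 011; 110; 111
under TSO → 000; 001; 010; 011; 110; 111
under PSO → 000; 001; 010; 011; 100; 101; 110; 111
target 001 ∈ {SC,TSO,PSO}

SC:yes TSO:yes PSO:yes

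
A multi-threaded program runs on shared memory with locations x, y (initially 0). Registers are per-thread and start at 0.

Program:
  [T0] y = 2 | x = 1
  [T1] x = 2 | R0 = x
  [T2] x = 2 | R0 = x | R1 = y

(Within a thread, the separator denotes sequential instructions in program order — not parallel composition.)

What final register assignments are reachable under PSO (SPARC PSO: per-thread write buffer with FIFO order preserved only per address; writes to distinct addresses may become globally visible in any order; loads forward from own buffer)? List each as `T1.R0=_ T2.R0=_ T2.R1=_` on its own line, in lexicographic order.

outcome vector order: (T1.R0,T2.R0,T2.R1)
|PSO outcomes| = 8

T1.R0=1 T2.R0=1 T2.R1=0
T1.R0=1 T2.R0=1 T2.R1=2
T1.R0=1 T2.R0=2 T2.R1=0
T1.R0=1 T2.R0=2 T2.R1=2
T1.R0=2 T2.R0=1 T2.R1=0
T1.R0=2 T2.R0=1 T2.R1=2
T1.R0=2 T2.R0=2 T2.R1=0
T1.R0=2 T2.R0=2 T2.R1=2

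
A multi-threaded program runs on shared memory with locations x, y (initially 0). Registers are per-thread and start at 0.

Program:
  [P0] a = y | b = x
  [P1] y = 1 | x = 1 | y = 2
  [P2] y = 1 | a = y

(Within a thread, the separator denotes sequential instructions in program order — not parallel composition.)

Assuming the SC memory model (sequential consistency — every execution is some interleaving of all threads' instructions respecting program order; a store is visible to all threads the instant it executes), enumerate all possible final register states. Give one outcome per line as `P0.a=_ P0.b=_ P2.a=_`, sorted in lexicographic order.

P0.a=0 P0.b=0 P2.a=1
P0.a=0 P0.b=0 P2.a=2
P0.a=0 P0.b=1 P2.a=1
P0.a=0 P0.b=1 P2.a=2
P0.a=1 P0.b=0 P2.a=1
P0.a=1 P0.b=0 P2.a=2
P0.a=1 P0.b=1 P2.a=1
P0.a=1 P0.b=1 P2.a=2
P0.a=2 P0.b=1 P2.a=1
P0.a=2 P0.b=1 P2.a=2

outcome vector order: (P0.a,P0.b,P2.a)
|SC outcomes| = 10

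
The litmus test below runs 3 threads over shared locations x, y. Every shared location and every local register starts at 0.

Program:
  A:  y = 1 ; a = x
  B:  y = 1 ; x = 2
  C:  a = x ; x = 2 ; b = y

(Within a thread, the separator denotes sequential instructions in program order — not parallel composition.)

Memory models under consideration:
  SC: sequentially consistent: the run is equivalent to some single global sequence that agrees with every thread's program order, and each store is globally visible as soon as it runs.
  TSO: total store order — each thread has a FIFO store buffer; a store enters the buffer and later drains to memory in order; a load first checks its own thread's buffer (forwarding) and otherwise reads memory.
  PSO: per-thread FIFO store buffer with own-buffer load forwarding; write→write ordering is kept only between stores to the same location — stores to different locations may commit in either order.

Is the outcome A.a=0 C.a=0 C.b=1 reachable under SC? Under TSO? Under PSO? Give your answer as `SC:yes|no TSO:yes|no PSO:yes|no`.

outcome vector order: (A.a,C.a,C.b)
SC: 5 outcomes — {(0,0,1) (0,2,1) (2,0,0) (2,0,1) (2,2,1)}
TSO: 6 outcomes — {(0,0,0) (0,0,1) (0,2,1) (2,0,0) (2,0,1) (2,2,1)}
PSO: 8 outcomes — {(0,0,0) (0,0,1) (0,2,0) (0,2,1) (2,0,0) (2,0,1) (2,2,0) (2,2,1)}
target (0,0,1) ∈ {SC,TSO,PSO}

SC:yes TSO:yes PSO:yes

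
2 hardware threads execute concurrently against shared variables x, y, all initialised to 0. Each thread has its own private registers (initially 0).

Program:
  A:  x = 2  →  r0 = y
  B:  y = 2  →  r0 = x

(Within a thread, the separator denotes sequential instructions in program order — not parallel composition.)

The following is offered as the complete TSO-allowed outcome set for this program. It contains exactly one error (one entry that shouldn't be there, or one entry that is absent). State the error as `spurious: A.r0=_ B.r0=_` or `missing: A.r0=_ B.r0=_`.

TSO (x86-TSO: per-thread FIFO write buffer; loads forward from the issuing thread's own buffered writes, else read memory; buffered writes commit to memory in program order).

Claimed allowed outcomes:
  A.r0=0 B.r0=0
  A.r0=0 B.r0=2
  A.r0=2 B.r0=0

missing: A.r0=2 B.r0=2

outcome vector order: (A.r0,B.r0)
TSO (4): 0/0 0/2 2/0 2/2
TSO∖claimed = {2/2}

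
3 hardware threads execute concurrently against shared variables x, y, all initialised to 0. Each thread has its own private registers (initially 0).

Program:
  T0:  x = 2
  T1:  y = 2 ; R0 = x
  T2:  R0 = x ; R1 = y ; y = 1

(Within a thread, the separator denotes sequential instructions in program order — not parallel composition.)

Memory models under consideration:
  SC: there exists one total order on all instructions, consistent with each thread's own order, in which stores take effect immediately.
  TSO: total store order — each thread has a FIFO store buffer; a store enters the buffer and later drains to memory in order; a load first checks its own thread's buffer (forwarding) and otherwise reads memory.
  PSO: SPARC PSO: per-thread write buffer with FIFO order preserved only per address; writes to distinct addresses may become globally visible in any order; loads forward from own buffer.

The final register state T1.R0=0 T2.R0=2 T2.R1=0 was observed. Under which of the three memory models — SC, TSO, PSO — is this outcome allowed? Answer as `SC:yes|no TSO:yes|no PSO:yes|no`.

outcome vector order: (T1.R0,T2.R0,T2.R1)
under SC → (0,0,0) (0,0,2) (0,2,2) (2,0,0) (2,0,2) (2,2,0) (2,2,2)
under TSO → (0,0,0) (0,0,2) (0,2,0) (0,2,2) (2,0,0) (2,0,2) (2,2,0) (2,2,2)
under PSO → (0,0,0) (0,0,2) (0,2,0) (0,2,2) (2,0,0) (2,0,2) (2,2,0) (2,2,2)
target (0,2,0) ∈ {TSO,PSO}

SC:no TSO:yes PSO:yes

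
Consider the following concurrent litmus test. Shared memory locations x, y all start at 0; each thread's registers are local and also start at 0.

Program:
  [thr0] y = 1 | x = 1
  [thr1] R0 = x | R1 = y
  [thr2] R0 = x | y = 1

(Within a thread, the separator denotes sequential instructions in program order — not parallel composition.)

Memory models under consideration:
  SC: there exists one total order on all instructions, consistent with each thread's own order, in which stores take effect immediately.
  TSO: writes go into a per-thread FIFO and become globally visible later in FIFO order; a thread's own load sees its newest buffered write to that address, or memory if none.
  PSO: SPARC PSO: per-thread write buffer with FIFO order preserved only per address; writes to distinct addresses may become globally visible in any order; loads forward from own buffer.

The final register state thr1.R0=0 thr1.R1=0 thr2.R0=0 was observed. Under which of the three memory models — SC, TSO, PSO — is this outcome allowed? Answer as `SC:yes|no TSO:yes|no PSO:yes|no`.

outcome vector order: (thr1.R0,thr1.R1,thr2.R0)
SC (6): 0/0/0 0/0/1 0/1/0 0/1/1 1/1/0 1/1/1
TSO (6): 0/0/0 0/0/1 0/1/0 0/1/1 1/1/0 1/1/1
PSO (8): 0/0/0 0/0/1 0/1/0 0/1/1 1/0/0 1/0/1 1/1/0 1/1/1
target 0/0/0 ∈ {SC,TSO,PSO}

SC:yes TSO:yes PSO:yes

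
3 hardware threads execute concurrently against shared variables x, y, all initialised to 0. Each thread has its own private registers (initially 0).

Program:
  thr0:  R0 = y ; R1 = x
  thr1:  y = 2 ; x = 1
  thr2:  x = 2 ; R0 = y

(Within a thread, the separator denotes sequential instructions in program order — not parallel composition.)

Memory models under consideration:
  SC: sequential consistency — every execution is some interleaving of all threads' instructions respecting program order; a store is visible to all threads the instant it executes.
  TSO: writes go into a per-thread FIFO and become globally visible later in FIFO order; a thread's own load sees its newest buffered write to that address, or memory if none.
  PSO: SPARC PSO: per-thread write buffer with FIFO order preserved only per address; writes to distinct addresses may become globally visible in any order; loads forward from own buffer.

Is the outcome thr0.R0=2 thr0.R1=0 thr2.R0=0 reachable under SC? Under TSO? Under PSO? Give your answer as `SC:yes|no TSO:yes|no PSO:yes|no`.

SC:no TSO:yes PSO:yes

outcome vector order: (thr0.R0,thr0.R1,thr2.R0)
under SC → 0/0/0 0/0/2 0/1/0 0/1/2 0/2/0 0/2/2 2/0/2 2/1/0 2/1/2 2/2/0 2/2/2
under TSO → 0/0/0 0/0/2 0/1/0 0/1/2 0/2/0 0/2/2 2/0/0 2/0/2 2/1/0 2/1/2 2/2/0 2/2/2
under PSO → 0/0/0 0/0/2 0/1/0 0/1/2 0/2/0 0/2/2 2/0/0 2/0/2 2/1/0 2/1/2 2/2/0 2/2/2
target 2/0/0 ∈ {TSO,PSO}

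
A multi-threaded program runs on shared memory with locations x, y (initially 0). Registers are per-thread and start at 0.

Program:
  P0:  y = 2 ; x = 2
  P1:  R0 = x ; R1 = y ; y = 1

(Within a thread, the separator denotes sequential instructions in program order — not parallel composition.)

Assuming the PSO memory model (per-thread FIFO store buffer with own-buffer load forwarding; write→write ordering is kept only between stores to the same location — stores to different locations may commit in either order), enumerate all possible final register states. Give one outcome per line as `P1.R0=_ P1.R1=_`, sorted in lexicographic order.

P1.R0=0 P1.R1=0
P1.R0=0 P1.R1=2
P1.R0=2 P1.R1=0
P1.R0=2 P1.R1=2

outcome vector order: (P1.R0,P1.R1)
|PSO outcomes| = 4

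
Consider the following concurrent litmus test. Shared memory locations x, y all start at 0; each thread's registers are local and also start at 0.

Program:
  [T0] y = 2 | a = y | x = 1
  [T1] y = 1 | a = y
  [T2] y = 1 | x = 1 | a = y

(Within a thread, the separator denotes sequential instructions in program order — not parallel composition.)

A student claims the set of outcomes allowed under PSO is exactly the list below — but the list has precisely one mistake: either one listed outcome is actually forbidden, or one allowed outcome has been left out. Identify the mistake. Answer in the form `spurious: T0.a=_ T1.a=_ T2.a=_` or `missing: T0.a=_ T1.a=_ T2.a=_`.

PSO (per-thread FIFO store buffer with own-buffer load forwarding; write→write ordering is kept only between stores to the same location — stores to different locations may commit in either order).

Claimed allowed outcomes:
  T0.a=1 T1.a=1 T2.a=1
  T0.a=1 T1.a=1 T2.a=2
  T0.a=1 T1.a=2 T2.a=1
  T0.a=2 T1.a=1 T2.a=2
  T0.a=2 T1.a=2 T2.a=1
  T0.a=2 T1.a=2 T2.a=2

outcome vector order: (T0.a,T1.a,T2.a)
PSO (7): (1,1,1), (1,1,2), (1,2,1), (2,1,1), (2,1,2), (2,2,1), (2,2,2)
PSO∖claimed = {(2,1,1)}

missing: T0.a=2 T1.a=1 T2.a=1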